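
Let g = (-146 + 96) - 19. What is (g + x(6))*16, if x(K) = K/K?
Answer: -1088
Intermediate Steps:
x(K) = 1
g = -69 (g = -50 - 19 = -69)
(g + x(6))*16 = (-69 + 1)*16 = -68*16 = -1088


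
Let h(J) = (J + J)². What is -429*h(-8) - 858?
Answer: -110682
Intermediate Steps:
h(J) = 4*J² (h(J) = (2*J)² = 4*J²)
-429*h(-8) - 858 = -1716*(-8)² - 858 = -1716*64 - 858 = -429*256 - 858 = -109824 - 858 = -110682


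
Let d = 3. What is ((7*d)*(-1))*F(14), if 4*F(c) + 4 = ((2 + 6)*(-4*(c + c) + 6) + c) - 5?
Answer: 17703/4 ≈ 4425.8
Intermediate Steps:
F(c) = 39/4 - 63*c/4 (F(c) = -1 + (((2 + 6)*(-4*(c + c) + 6) + c) - 5)/4 = -1 + ((8*(-8*c + 6) + c) - 5)/4 = -1 + ((8*(6 - 8*c) + c) - 5)/4 = -1 + (((48 - 64*c) + c) - 5)/4 = -1 + ((48 - 63*c) - 5)/4 = -1 + (43 - 63*c)/4 = -1 + (43/4 - 63*c/4) = 39/4 - 63*c/4)
((7*d)*(-1))*F(14) = ((7*3)*(-1))*(39/4 - 63/4*14) = (21*(-1))*(39/4 - 441/2) = -21*(-843/4) = 17703/4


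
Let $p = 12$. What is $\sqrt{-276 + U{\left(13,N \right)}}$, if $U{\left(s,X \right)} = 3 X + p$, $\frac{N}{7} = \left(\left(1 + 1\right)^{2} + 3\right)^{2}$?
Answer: $3 \sqrt{85} \approx 27.659$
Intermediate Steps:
$N = 343$ ($N = 7 \left(\left(1 + 1\right)^{2} + 3\right)^{2} = 7 \left(2^{2} + 3\right)^{2} = 7 \left(4 + 3\right)^{2} = 7 \cdot 7^{2} = 7 \cdot 49 = 343$)
$U{\left(s,X \right)} = 12 + 3 X$ ($U{\left(s,X \right)} = 3 X + 12 = 12 + 3 X$)
$\sqrt{-276 + U{\left(13,N \right)}} = \sqrt{-276 + \left(12 + 3 \cdot 343\right)} = \sqrt{-276 + \left(12 + 1029\right)} = \sqrt{-276 + 1041} = \sqrt{765} = 3 \sqrt{85}$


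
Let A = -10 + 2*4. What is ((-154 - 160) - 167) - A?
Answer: -479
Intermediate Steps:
A = -2 (A = -10 + 8 = -2)
((-154 - 160) - 167) - A = ((-154 - 160) - 167) - 1*(-2) = (-314 - 167) + 2 = -481 + 2 = -479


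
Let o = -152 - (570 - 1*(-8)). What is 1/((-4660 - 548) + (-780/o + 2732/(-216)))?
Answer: -3942/20575583 ≈ -0.00019159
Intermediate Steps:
o = -730 (o = -152 - (570 + 8) = -152 - 1*578 = -152 - 578 = -730)
1/((-4660 - 548) + (-780/o + 2732/(-216))) = 1/((-4660 - 548) + (-780/(-730) + 2732/(-216))) = 1/(-5208 + (-780*(-1/730) + 2732*(-1/216))) = 1/(-5208 + (78/73 - 683/54)) = 1/(-5208 - 45647/3942) = 1/(-20575583/3942) = -3942/20575583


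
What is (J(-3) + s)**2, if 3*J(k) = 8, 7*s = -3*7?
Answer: 1/9 ≈ 0.11111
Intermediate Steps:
s = -3 (s = (-3*7)/7 = (1/7)*(-21) = -3)
J(k) = 8/3 (J(k) = (1/3)*8 = 8/3)
(J(-3) + s)**2 = (8/3 - 3)**2 = (-1/3)**2 = 1/9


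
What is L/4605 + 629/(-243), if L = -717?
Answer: -1023592/373005 ≈ -2.7442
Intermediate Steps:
L/4605 + 629/(-243) = -717/4605 + 629/(-243) = -717*1/4605 + 629*(-1/243) = -239/1535 - 629/243 = -1023592/373005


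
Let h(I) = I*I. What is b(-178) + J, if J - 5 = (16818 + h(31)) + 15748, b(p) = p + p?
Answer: 33176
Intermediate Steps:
h(I) = I²
b(p) = 2*p
J = 33532 (J = 5 + ((16818 + 31²) + 15748) = 5 + ((16818 + 961) + 15748) = 5 + (17779 + 15748) = 5 + 33527 = 33532)
b(-178) + J = 2*(-178) + 33532 = -356 + 33532 = 33176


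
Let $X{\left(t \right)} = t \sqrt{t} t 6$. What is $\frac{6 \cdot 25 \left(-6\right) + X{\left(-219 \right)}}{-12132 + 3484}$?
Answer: $\frac{225}{2162} - \frac{143883 i \sqrt{219}}{4324} \approx 0.10407 - 492.43 i$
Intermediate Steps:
$X{\left(t \right)} = 6 t^{\frac{5}{2}}$ ($X{\left(t \right)} = t^{\frac{3}{2}} t 6 = t^{\frac{5}{2}} \cdot 6 = 6 t^{\frac{5}{2}}$)
$\frac{6 \cdot 25 \left(-6\right) + X{\left(-219 \right)}}{-12132 + 3484} = \frac{6 \cdot 25 \left(-6\right) + 6 \left(-219\right)^{\frac{5}{2}}}{-12132 + 3484} = \frac{150 \left(-6\right) + 6 \cdot 47961 i \sqrt{219}}{-8648} = \left(-900 + 287766 i \sqrt{219}\right) \left(- \frac{1}{8648}\right) = \frac{225}{2162} - \frac{143883 i \sqrt{219}}{4324}$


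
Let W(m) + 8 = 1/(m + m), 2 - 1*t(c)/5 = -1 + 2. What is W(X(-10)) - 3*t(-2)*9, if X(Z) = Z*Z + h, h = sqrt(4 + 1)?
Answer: -285847/1999 - sqrt(5)/19990 ≈ -143.00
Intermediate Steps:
t(c) = 5 (t(c) = 10 - 5*(-1 + 2) = 10 - 5*1 = 10 - 5 = 5)
h = sqrt(5) ≈ 2.2361
X(Z) = sqrt(5) + Z**2 (X(Z) = Z*Z + sqrt(5) = Z**2 + sqrt(5) = sqrt(5) + Z**2)
W(m) = -8 + 1/(2*m) (W(m) = -8 + 1/(m + m) = -8 + 1/(2*m))
W(X(-10)) - 3*t(-2)*9 = (-8 + 1/(2*(sqrt(5) + (-10)**2))) - 3*5*9 = (-8 + 1/(2*(sqrt(5) + 100))) - 15*9 = (-8 + 1/(2*(100 + sqrt(5)))) - 135 = -143 + 1/(2*(100 + sqrt(5)))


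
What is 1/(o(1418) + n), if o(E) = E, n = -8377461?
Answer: -1/8376043 ≈ -1.1939e-7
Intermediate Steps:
1/(o(1418) + n) = 1/(1418 - 8377461) = 1/(-8376043) = -1/8376043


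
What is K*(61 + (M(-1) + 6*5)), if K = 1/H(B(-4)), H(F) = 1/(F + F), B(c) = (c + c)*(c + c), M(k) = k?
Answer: 11520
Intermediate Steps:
B(c) = 4*c**2 (B(c) = (2*c)*(2*c) = 4*c**2)
H(F) = 1/(2*F)
K = 128 (K = 1/(1/(2*((4*(-4)**2)))) = 1/(1/(2*((4*16)))) = 1/((1/2)/64) = 1/((1/2)*(1/64)) = 1/(1/128) = 128)
K*(61 + (M(-1) + 6*5)) = 128*(61 + (-1 + 6*5)) = 128*(61 + (-1 + 30)) = 128*(61 + 29) = 128*90 = 11520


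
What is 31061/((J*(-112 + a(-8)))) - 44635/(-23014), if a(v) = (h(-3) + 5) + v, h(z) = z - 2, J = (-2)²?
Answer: -346706527/5523360 ≈ -62.771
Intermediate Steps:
J = 4
h(z) = -2 + z
a(v) = v (a(v) = ((-2 - 3) + 5) + v = (-5 + 5) + v = 0 + v = v)
31061/((J*(-112 + a(-8)))) - 44635/(-23014) = 31061/((4*(-112 - 8))) - 44635/(-23014) = 31061/((4*(-120))) - 44635*(-1/23014) = 31061/(-480) + 44635/23014 = 31061*(-1/480) + 44635/23014 = -31061/480 + 44635/23014 = -346706527/5523360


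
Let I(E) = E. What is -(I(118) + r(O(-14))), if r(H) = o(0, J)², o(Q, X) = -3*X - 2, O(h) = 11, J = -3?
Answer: -167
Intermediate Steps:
o(Q, X) = -2 - 3*X
r(H) = 49 (r(H) = (-2 - 3*(-3))² = (-2 + 9)² = 7² = 49)
-(I(118) + r(O(-14))) = -(118 + 49) = -1*167 = -167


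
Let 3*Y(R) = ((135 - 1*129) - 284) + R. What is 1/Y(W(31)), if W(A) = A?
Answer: -3/247 ≈ -0.012146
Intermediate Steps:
Y(R) = -278/3 + R/3 (Y(R) = (((135 - 1*129) - 284) + R)/3 = (((135 - 129) - 284) + R)/3 = ((6 - 284) + R)/3 = (-278 + R)/3 = -278/3 + R/3)
1/Y(W(31)) = 1/(-278/3 + (⅓)*31) = 1/(-278/3 + 31/3) = 1/(-247/3) = -3/247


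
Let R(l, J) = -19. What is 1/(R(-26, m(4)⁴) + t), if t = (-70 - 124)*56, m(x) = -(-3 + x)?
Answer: -1/10883 ≈ -9.1886e-5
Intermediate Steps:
m(x) = 3 - x
t = -10864 (t = -194*56 = -10864)
1/(R(-26, m(4)⁴) + t) = 1/(-19 - 10864) = 1/(-10883) = -1/10883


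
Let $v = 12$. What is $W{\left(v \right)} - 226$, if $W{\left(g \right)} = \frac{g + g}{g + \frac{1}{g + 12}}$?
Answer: $- \frac{64738}{289} \approx -224.01$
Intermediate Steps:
$W{\left(g \right)} = \frac{2 g}{g + \frac{1}{12 + g}}$
$W{\left(v \right)} - 226 = 2 \cdot 12 \frac{1}{1 + 12^{2} + 12 \cdot 12} \left(12 + 12\right) - 226 = 2 \cdot 12 \frac{1}{1 + 144 + 144} \cdot 24 - 226 = 2 \cdot 12 \cdot \frac{1}{289} \cdot 24 - 226 = \frac{576}{289} - 226 = - \frac{64738}{289}$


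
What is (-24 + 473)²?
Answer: 201601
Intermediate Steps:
(-24 + 473)² = 449² = 201601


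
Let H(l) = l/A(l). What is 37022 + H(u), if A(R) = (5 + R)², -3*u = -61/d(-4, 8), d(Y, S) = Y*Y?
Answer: 3354233150/90601 ≈ 37022.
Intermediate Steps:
d(Y, S) = Y²
u = 61/48 (u = -(-61)/(3*((-4)²)) = -(-61)/(3*16) = -⅓*(-61/16) = 61/48 ≈ 1.2708)
H(l) = l/(5 + l)² (H(l) = l/((5 + l)²) = l/(5 + l)²)
37022 + H(u) = 37022 + 61/(48*(5 + 61/48)²) = 37022 + 61/(48*(301/48)²) = 37022 + (61/48)*(2304/90601) = 37022 + 2928/90601 = 3354233150/90601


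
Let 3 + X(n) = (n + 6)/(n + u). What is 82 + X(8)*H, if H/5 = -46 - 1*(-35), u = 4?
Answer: 1097/6 ≈ 182.83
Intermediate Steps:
H = -55 (H = 5*(-46 - 1*(-35)) = 5*(-46 + 35) = 5*(-11) = -55)
X(n) = -3 + (6 + n)/(4 + n) (X(n) = -3 + (n + 6)/(n + 4) = -3 + (6 + n)/(4 + n))
82 + X(8)*H = 82 + (2*(-3 - 1*8)/(4 + 8))*(-55) = 82 + (2*(-3 - 8)/12)*(-55) = 82 + (2*(1/12)*(-11))*(-55) = 82 - 11/6*(-55) = 82 + 605/6 = 1097/6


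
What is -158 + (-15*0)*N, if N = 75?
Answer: -158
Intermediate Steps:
-158 + (-15*0)*N = -158 - 15*0*75 = -158 + 0*75 = -158 + 0 = -158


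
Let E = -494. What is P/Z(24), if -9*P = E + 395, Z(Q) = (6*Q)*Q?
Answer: 11/3456 ≈ 0.0031829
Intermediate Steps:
Z(Q) = 6*Q**2
P = 11 (P = -(-494 + 395)/9 = -1/9*(-99) = 11)
P/Z(24) = 11/((6*24**2)) = 11/((6*576)) = 11/3456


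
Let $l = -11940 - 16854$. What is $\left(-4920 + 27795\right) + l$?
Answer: $-5919$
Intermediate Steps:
$l = -28794$
$\left(-4920 + 27795\right) + l = \left(-4920 + 27795\right) - 28794 = 22875 - 28794 = -5919$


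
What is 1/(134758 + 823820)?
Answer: 1/958578 ≈ 1.0432e-6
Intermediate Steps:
1/(134758 + 823820) = 1/958578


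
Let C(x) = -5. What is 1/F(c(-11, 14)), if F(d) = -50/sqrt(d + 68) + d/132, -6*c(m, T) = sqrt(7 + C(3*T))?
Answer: 792*sqrt(408 - sqrt(2))/(-39600*sqrt(6) - sqrt(2)*sqrt(408 - sqrt(2))) ≈ -0.16459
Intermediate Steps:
c(m, T) = -sqrt(2)/6 (c(m, T) = -sqrt(7 - 5)/6 = -sqrt(2)/6)
F(d) = -50/sqrt(68 + d) + d/132 (F(d) = -50/sqrt(68 + d) + d*(1/132) = -50/sqrt(68 + d) + d/132)
1/F(c(-11, 14)) = 1/(-50/sqrt(68 - sqrt(2)/6) + (-sqrt(2)/6)/132) = 1/(-50/sqrt(68 - sqrt(2)/6) - sqrt(2)/792)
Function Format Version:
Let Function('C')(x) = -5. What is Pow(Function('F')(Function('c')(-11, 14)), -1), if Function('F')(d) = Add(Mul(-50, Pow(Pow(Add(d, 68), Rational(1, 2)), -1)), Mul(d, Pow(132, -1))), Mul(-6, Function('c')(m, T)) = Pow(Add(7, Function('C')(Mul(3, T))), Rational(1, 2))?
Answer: Mul(792, Pow(Add(408, Mul(-1, Pow(2, Rational(1, 2)))), Rational(1, 2)), Pow(Add(Mul(-39600, Pow(6, Rational(1, 2))), Mul(-1, Pow(2, Rational(1, 2)), Pow(Add(408, Mul(-1, Pow(2, Rational(1, 2)))), Rational(1, 2)))), -1)) ≈ -0.16459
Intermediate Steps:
Function('c')(m, T) = Mul(Rational(-1, 6), Pow(2, Rational(1, 2))) (Function('c')(m, T) = Mul(Rational(-1, 6), Pow(Add(7, -5), Rational(1, 2))) = Mul(Rational(-1, 6), Pow(2, Rational(1, 2))))
Function('F')(d) = Add(Mul(-50, Pow(Add(68, d), Rational(-1, 2))), Mul(Rational(1, 132), d)) (Function('F')(d) = Add(Mul(-50, Pow(Pow(Add(68, d), Rational(1, 2)), -1)), Mul(d, Rational(1, 132))) = Add(Mul(-50, Pow(Add(68, d), Rational(-1, 2))), Mul(Rational(1, 132), d)))
Pow(Function('F')(Function('c')(-11, 14)), -1) = Pow(Add(Mul(-50, Pow(Add(68, Mul(Rational(-1, 6), Pow(2, Rational(1, 2)))), Rational(-1, 2))), Mul(Rational(1, 132), Mul(Rational(-1, 6), Pow(2, Rational(1, 2))))), -1) = Pow(Add(Mul(-50, Pow(Add(68, Mul(Rational(-1, 6), Pow(2, Rational(1, 2)))), Rational(-1, 2))), Mul(Rational(-1, 792), Pow(2, Rational(1, 2)))), -1)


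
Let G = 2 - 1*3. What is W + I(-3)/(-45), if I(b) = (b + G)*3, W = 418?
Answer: 6274/15 ≈ 418.27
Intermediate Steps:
G = -1 (G = 2 - 3 = -1)
I(b) = -3 + 3*b (I(b) = (b - 1)*3 = (-1 + b)*3 = -3 + 3*b)
W + I(-3)/(-45) = 418 + (-3 + 3*(-3))/(-45) = 418 + (-3 - 9)*(-1/45) = 418 - 12*(-1/45) = 418 + 4/15 = 6274/15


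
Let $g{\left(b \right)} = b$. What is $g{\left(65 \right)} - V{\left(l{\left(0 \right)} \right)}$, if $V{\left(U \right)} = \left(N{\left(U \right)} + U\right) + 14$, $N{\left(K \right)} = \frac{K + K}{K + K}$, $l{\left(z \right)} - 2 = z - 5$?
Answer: $53$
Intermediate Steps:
$l{\left(z \right)} = -3 + z$ ($l{\left(z \right)} = 2 + \left(z - 5\right) = 2 + \left(-5 + z\right) = -3 + z$)
$N{\left(K \right)} = 1$ ($N{\left(K \right)} = \frac{2 K}{2 K} = 2 K \frac{1}{2 K} = 1$)
$V{\left(U \right)} = 15 + U$ ($V{\left(U \right)} = \left(1 + U\right) + 14 = 15 + U$)
$g{\left(65 \right)} - V{\left(l{\left(0 \right)} \right)} = 65 - \left(15 + \left(-3 + 0\right)\right) = 65 - \left(15 - 3\right) = 65 - 12 = 53$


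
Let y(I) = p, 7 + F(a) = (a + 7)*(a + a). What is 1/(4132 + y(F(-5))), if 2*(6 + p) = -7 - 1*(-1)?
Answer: 1/4123 ≈ 0.00024254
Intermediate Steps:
F(a) = -7 + 2*a*(7 + a) (F(a) = -7 + (a + 7)*(a + a) = -7 + (7 + a)*(2*a) = -7 + 2*a*(7 + a))
p = -9 (p = -6 + (-7 - 1*(-1))/2 = -6 + (-7 + 1)/2 = -6 + (1/2)*(-6) = -6 - 3 = -9)
y(I) = -9
1/(4132 + y(F(-5))) = 1/(4132 - 9) = 1/4123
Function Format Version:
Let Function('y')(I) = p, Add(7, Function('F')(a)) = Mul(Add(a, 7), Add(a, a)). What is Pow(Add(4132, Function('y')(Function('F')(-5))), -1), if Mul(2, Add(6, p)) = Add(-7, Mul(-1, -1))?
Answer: Rational(1, 4123) ≈ 0.00024254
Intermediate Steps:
Function('F')(a) = Add(-7, Mul(2, a, Add(7, a))) (Function('F')(a) = Add(-7, Mul(Add(a, 7), Add(a, a))) = Add(-7, Mul(Add(7, a), Mul(2, a))) = Add(-7, Mul(2, a, Add(7, a))))
p = -9 (p = Add(-6, Mul(Rational(1, 2), Add(-7, Mul(-1, -1)))) = Add(-6, Mul(Rational(1, 2), Add(-7, 1))) = Add(-6, Mul(Rational(1, 2), -6)) = Add(-6, -3) = -9)
Function('y')(I) = -9
Pow(Add(4132, Function('y')(Function('F')(-5))), -1) = Pow(Add(4132, -9), -1) = Pow(4123, -1) = Rational(1, 4123)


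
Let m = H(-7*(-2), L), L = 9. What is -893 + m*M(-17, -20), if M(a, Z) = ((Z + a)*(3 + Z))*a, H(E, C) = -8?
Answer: 84651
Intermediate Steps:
M(a, Z) = a*(3 + Z)*(Z + a) (M(a, Z) = ((3 + Z)*(Z + a))*a = a*(3 + Z)*(Z + a))
m = -8
-893 + m*M(-17, -20) = -893 - (-136)*((-20)**2 + 3*(-20) + 3*(-17) - 20*(-17)) = -893 - (-136)*(400 - 60 - 51 + 340) = -893 - (-136)*629 = -893 - 8*(-10693) = -893 + 85544 = 84651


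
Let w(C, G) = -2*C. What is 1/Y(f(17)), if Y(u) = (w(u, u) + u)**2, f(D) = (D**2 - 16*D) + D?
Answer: 1/1156 ≈ 0.00086505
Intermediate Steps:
f(D) = D**2 - 15*D
Y(u) = u**2 (Y(u) = (-2*u + u)**2 = (-u)**2 = u**2)
1/Y(f(17)) = 1/((17*(-15 + 17))**2) = 1/((17*2)**2) = 1/(34**2) = 1/1156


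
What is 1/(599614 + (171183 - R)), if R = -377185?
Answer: 1/1147982 ≈ 8.7109e-7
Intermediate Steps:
1/(599614 + (171183 - R)) = 1/(599614 + (171183 - 1*(-377185))) = 1/(599614 + (171183 + 377185)) = 1/(599614 + 548368) = 1/1147982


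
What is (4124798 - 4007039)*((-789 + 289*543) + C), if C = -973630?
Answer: -96267040428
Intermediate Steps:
(4124798 - 4007039)*((-789 + 289*543) + C) = (4124798 - 4007039)*((-789 + 289*543) - 973630) = 117759*((-789 + 156927) - 973630) = 117759*(156138 - 973630) = 117759*(-817492) = -96267040428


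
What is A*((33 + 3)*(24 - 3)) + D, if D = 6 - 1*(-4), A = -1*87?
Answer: -65762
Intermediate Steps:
A = -87
D = 10 (D = 6 + 4 = 10)
A*((33 + 3)*(24 - 3)) + D = -87*(33 + 3)*(24 - 3) + 10 = -3132*21 + 10 = -87*756 + 10 = -65772 + 10 = -65762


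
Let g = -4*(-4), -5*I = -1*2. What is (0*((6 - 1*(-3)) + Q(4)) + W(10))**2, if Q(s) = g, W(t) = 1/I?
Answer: 25/4 ≈ 6.2500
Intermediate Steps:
I = 2/5 (I = -(-1)*2/5 = -1/5*(-2) = 2/5 ≈ 0.40000)
W(t) = 5/2 (W(t) = 1/(2/5) = 5/2)
g = 16
Q(s) = 16
(0*((6 - 1*(-3)) + Q(4)) + W(10))**2 = (0*((6 - 1*(-3)) + 16) + 5/2)**2 = (0*((6 + 3) + 16) + 5/2)**2 = (0*(9 + 16) + 5/2)**2 = (0*25 + 5/2)**2 = (0 + 5/2)**2 = (5/2)**2 = 25/4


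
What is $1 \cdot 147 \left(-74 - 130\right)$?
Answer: $-29988$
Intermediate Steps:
$1 \cdot 147 \left(-74 - 130\right) = 1 \cdot 147 \left(-204\right) = 1 \left(-29988\right) = -29988$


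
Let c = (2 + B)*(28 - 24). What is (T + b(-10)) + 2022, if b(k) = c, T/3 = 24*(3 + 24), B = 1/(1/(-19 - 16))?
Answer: 3834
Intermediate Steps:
B = -35 (B = 1/(1/(-35)) = 1/(-1/35) = -35)
T = 1944 (T = 3*(24*(3 + 24)) = 3*(24*27) = 3*648 = 1944)
c = -132 (c = (2 - 35)*(28 - 24) = -33*4 = -132)
b(k) = -132
(T + b(-10)) + 2022 = (1944 - 132) + 2022 = 1812 + 2022 = 3834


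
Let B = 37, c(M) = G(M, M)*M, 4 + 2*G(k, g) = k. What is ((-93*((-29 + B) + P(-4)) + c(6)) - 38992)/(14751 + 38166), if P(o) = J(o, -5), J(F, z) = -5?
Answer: -39265/52917 ≈ -0.74201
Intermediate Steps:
G(k, g) = -2 + k/2
c(M) = M*(-2 + M/2) (c(M) = (-2 + M/2)*M = M*(-2 + M/2))
P(o) = -5
((-93*((-29 + B) + P(-4)) + c(6)) - 38992)/(14751 + 38166) = ((-93*((-29 + 37) - 5) + (1/2)*6*(-4 + 6)) - 38992)/(14751 + 38166) = ((-93*(8 - 5) + (1/2)*6*2) - 38992)/52917 = ((-93*3 + 6) - 38992)*(1/52917) = ((-279 + 6) - 38992)*(1/52917) = (-273 - 38992)*(1/52917) = -39265*1/52917 = -39265/52917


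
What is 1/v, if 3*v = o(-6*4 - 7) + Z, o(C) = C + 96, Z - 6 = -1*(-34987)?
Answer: 1/11686 ≈ 8.5572e-5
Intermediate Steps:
Z = 34993 (Z = 6 - 1*(-34987) = 6 + 34987 = 34993)
o(C) = 96 + C
v = 11686 (v = ((96 + (-6*4 - 7)) + 34993)/3 = ((96 + (-24 - 7)) + 34993)/3 = ((96 - 31) + 34993)/3 = (65 + 34993)/3 = (⅓)*35058 = 11686)
1/v = 1/11686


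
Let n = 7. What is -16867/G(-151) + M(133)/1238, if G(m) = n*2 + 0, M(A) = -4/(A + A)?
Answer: -198372789/164654 ≈ -1204.8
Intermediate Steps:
M(A) = -2/A (M(A) = -4/(2*A) = (1/(2*A))*(-4) = -2/A)
G(m) = 14 (G(m) = 7*2 + 0 = 14 + 0 = 14)
-16867/G(-151) + M(133)/1238 = -16867/14 - 2/133/1238 = -16867*1/14 - 2*1/133*(1/1238) = -16867/14 - 2/133*1/1238 = -16867/14 - 1/82327 = -198372789/164654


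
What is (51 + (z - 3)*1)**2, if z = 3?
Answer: 2601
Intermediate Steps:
(51 + (z - 3)*1)**2 = (51 + (3 - 3)*1)**2 = (51 + 0*1)**2 = (51 + 0)**2 = 51**2 = 2601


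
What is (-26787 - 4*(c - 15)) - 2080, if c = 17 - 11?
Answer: -28831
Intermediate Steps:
c = 6
(-26787 - 4*(c - 15)) - 2080 = (-26787 - 4*(6 - 15)) - 2080 = (-26787 - 4*(-9)) - 2080 = (-26787 + 36) - 2080 = -26751 - 2080 = -28831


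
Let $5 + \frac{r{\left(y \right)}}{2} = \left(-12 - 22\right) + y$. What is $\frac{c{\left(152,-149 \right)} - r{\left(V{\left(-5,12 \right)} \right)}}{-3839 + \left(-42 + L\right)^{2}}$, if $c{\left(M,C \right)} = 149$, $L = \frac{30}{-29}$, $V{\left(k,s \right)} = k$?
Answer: $- \frac{199317}{1671095} \approx -0.11927$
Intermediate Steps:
$L = - \frac{30}{29}$ ($L = 30 \left(- \frac{1}{29}\right) = - \frac{30}{29} \approx -1.0345$)
$r{\left(y \right)} = -78 + 2 y$ ($r{\left(y \right)} = -10 + 2 \left(\left(-12 - 22\right) + y\right) = -10 + 2 \left(-34 + y\right) = -10 + \left(-68 + 2 y\right) = -78 + 2 y$)
$\frac{c{\left(152,-149 \right)} - r{\left(V{\left(-5,12 \right)} \right)}}{-3839 + \left(-42 + L\right)^{2}} = \frac{149 - \left(-78 + 2 \left(-5\right)\right)}{-3839 + \left(-42 - \frac{30}{29}\right)^{2}} = \frac{149 - \left(-78 - 10\right)}{-3839 + \left(- \frac{1248}{29}\right)^{2}} = \frac{149 - -88}{-3839 + \frac{1557504}{841}} = \frac{149 + 88}{- \frac{1671095}{841}} = 237 \left(- \frac{841}{1671095}\right) = - \frac{199317}{1671095}$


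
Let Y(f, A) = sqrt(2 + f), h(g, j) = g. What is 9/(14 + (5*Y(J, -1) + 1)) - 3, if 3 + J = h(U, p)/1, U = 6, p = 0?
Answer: -33/20 - 9*sqrt(5)/20 ≈ -2.6562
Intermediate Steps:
J = 3 (J = -3 + 6/1 = -3 + 6*1 = -3 + 6 = 3)
9/(14 + (5*Y(J, -1) + 1)) - 3 = 9/(14 + (5*sqrt(2 + 3) + 1)) - 3 = 9/(14 + (5*sqrt(5) + 1)) - 3 = 9/(14 + (1 + 5*sqrt(5))) - 3 = 9/(15 + 5*sqrt(5)) - 3 = -3 + 9/(15 + 5*sqrt(5))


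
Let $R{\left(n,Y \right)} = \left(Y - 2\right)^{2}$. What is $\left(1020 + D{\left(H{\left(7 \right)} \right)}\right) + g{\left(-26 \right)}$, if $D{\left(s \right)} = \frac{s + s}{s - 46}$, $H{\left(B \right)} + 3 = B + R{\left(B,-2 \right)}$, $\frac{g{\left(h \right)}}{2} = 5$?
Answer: $\frac{13370}{13} \approx 1028.5$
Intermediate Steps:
$g{\left(h \right)} = 10$ ($g{\left(h \right)} = 2 \cdot 5 = 10$)
$R{\left(n,Y \right)} = \left(-2 + Y\right)^{2}$
$H{\left(B \right)} = 13 + B$ ($H{\left(B \right)} = -3 + \left(B + \left(-2 - 2\right)^{2}\right) = -3 + \left(B + \left(-4\right)^{2}\right) = -3 + \left(B + 16\right) = -3 + \left(16 + B\right) = 13 + B$)
$D{\left(s \right)} = \frac{2 s}{-46 + s}$
$\left(1020 + D{\left(H{\left(7 \right)} \right)}\right) + g{\left(-26 \right)} = \left(1020 + \frac{2 \left(13 + 7\right)}{-46 + \left(13 + 7\right)}\right) + 10 = \left(1020 + 2 \cdot 20 \frac{1}{-46 + 20}\right) + 10 = \left(1020 + 2 \cdot 20 \frac{1}{-26}\right) + 10 = \left(1020 + 2 \cdot 20 \left(- \frac{1}{26}\right)\right) + 10 = \left(1020 - \frac{20}{13}\right) + 10 = \frac{13240}{13} + 10 = \frac{13370}{13}$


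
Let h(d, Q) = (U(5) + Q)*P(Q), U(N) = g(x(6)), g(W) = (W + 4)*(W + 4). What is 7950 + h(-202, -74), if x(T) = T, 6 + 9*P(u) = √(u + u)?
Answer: 23798/3 + 52*I*√37/9 ≈ 7932.7 + 35.145*I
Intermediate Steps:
P(u) = -⅔ + √2*√u/9 (P(u) = -⅔ + √(u + u)/9 = -⅔ + √(2*u)/9 = -⅔ + (√2*√u)/9 = -⅔ + √2*√u/9)
g(W) = (4 + W)² (g(W) = (4 + W)*(4 + W) = (4 + W)²)
U(N) = 100 (U(N) = (4 + 6)² = 10² = 100)
h(d, Q) = (100 + Q)*(-⅔ + √2*√Q/9)
7950 + h(-202, -74) = 7950 + (-6 + √2*√(-74))*(100 - 74)/9 = 7950 + (⅑)*(-6 + √2*(I*√74))*26 = 7950 + (⅑)*(-6 + 2*I*√37)*26 = 7950 + (-52/3 + 52*I*√37/9) = 23798/3 + 52*I*√37/9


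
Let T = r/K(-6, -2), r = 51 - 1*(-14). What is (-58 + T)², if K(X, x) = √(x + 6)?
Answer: 2601/4 ≈ 650.25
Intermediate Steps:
K(X, x) = √(6 + x)
r = 65 (r = 51 + 14 = 65)
T = 65/2 (T = 65/(√(6 - 2)) = 65/(√4) = 65/2 ≈ 32.500)
(-58 + T)² = (-58 + 65/2)² = (-51/2)² = 2601/4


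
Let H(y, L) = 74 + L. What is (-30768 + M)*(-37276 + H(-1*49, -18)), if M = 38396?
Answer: -283914160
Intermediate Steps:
(-30768 + M)*(-37276 + H(-1*49, -18)) = (-30768 + 38396)*(-37276 + (74 - 18)) = 7628*(-37276 + 56) = 7628*(-37220) = -283914160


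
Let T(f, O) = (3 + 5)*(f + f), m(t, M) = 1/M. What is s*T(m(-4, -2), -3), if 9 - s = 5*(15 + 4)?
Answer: 688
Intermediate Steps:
T(f, O) = 16*f (T(f, O) = 8*(2*f) = 16*f)
s = -86 (s = 9 - 5*(15 + 4) = 9 - 5*19 = 9 - 1*95 = 9 - 95 = -86)
s*T(m(-4, -2), -3) = -1376/(-2) = -1376*(-1)/2 = -86*(-8) = 688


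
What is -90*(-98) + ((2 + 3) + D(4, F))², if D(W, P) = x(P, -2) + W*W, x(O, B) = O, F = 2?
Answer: 9349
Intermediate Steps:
D(W, P) = P + W² (D(W, P) = P + W*W = P + W²)
-90*(-98) + ((2 + 3) + D(4, F))² = -90*(-98) + ((2 + 3) + (2 + 4²))² = 8820 + (5 + (2 + 16))² = 8820 + (5 + 18)² = 8820 + 23² = 8820 + 529 = 9349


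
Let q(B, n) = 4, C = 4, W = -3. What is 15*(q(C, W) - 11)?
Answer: -105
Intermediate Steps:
15*(q(C, W) - 11) = 15*(4 - 11) = 15*(-7) = -105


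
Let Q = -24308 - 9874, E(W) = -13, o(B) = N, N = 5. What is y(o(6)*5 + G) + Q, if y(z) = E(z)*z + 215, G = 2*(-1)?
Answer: -34266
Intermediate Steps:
o(B) = 5
G = -2
Q = -34182
y(z) = 215 - 13*z (y(z) = -13*z + 215 = 215 - 13*z)
y(o(6)*5 + G) + Q = (215 - 13*(5*5 - 2)) - 34182 = (215 - 13*(25 - 2)) - 34182 = (215 - 13*23) - 34182 = (215 - 299) - 34182 = -84 - 34182 = -34266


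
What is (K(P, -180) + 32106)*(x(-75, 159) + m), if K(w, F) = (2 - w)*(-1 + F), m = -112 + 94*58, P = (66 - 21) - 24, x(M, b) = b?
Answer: 195461955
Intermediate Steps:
P = 21 (P = 45 - 24 = 21)
m = 5340 (m = -112 + 5452 = 5340)
K(w, F) = (-1 + F)*(2 - w)
(K(P, -180) + 32106)*(x(-75, 159) + m) = ((-2 + 21 + 2*(-180) - 1*(-180)*21) + 32106)*(159 + 5340) = ((-2 + 21 - 360 + 3780) + 32106)*5499 = (3439 + 32106)*5499 = 35545*5499 = 195461955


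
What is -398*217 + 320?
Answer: -86046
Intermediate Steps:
-398*217 + 320 = -86366 + 320 = -86046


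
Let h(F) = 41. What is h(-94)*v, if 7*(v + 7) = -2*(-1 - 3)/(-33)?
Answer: -66625/231 ≈ -288.42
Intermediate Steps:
v = -1625/231 (v = -7 + (-2*(-1 - 3)/(-33))/7 = -7 + (-2*(-4)*(-1/33))/7 = -7 + (8*(-1/33))/7 = -7 + (⅐)*(-8/33) = -7 - 8/231 = -1625/231 ≈ -7.0346)
h(-94)*v = 41*(-1625/231) = -66625/231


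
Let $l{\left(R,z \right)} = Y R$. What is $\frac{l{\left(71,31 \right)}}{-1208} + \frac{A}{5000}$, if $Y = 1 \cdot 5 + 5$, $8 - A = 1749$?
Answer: $- \frac{706641}{755000} \approx -0.93595$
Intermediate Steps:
$A = -1741$ ($A = 8 - 1749 = -1741$)
$Y = 10$ ($Y = 5 + 5 = 10$)
$l{\left(R,z \right)} = 10 R$
$\frac{l{\left(71,31 \right)}}{-1208} + \frac{A}{5000} = \frac{10 \cdot 71}{-1208} - \frac{1741}{5000} = 710 \left(- \frac{1}{1208}\right) - \frac{1741}{5000} = - \frac{355}{604} - \frac{1741}{5000} = - \frac{706641}{755000}$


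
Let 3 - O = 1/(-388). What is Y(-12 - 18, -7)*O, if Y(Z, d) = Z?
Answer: -17475/194 ≈ -90.077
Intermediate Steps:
O = 1165/388 (O = 3 - 1/(-388) = 3 - 1*(-1/388) = 3 + 1/388 = 1165/388 ≈ 3.0026)
Y(-12 - 18, -7)*O = (-12 - 18)*(1165/388) = -30*1165/388 = -17475/194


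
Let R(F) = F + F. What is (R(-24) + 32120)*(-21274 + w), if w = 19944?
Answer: -42655760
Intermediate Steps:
R(F) = 2*F
(R(-24) + 32120)*(-21274 + w) = (2*(-24) + 32120)*(-21274 + 19944) = (-48 + 32120)*(-1330) = 32072*(-1330) = -42655760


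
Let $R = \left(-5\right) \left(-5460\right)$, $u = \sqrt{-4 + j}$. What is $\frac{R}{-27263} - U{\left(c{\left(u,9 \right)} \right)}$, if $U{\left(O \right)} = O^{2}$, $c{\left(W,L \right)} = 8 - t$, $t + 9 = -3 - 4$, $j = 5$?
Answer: $- \frac{15730788}{27263} \approx -577.0$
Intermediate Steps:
$u = 1$ ($u = \sqrt{-4 + 5} = \sqrt{1} = 1$)
$R = 27300$
$t = -16$ ($t = -9 - 7 = -16$)
$c{\left(W,L \right)} = 24$ ($c{\left(W,L \right)} = 8 - -16 = 8 + 16 = 24$)
$\frac{R}{-27263} - U{\left(c{\left(u,9 \right)} \right)} = \frac{27300}{-27263} - 24^{2} = 27300 \left(- \frac{1}{27263}\right) - 576 = - \frac{27300}{27263} - 576 = - \frac{15730788}{27263}$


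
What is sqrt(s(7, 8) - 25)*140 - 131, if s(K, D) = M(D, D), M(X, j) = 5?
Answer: -131 + 280*I*sqrt(5) ≈ -131.0 + 626.1*I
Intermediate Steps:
s(K, D) = 5
sqrt(s(7, 8) - 25)*140 - 131 = sqrt(5 - 25)*140 - 131 = sqrt(-20)*140 - 131 = (2*I*sqrt(5))*140 - 131 = 280*I*sqrt(5) - 131 = -131 + 280*I*sqrt(5)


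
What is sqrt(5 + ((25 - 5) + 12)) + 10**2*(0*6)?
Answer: sqrt(37) ≈ 6.0828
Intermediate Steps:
sqrt(5 + ((25 - 5) + 12)) + 10**2*(0*6) = sqrt(5 + (20 + 12)) + 100*0 = sqrt(5 + 32) + 0 = sqrt(37) + 0 = sqrt(37)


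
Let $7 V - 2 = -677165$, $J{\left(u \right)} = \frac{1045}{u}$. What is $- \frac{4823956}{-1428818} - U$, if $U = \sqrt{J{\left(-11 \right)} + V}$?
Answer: $\frac{2411978}{714409} - \frac{2 i \sqrt{1186199}}{7} \approx 3.3762 - 311.18 i$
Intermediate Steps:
$V = - \frac{677163}{7}$ ($V = \frac{2}{7} + \frac{1}{7} \left(-677165\right) = \frac{2}{7} - \frac{677165}{7} = - \frac{677163}{7} \approx -96738.0$)
$U = \frac{2 i \sqrt{1186199}}{7}$ ($U = \sqrt{\frac{1045}{-11} - \frac{677163}{7}} = \sqrt{1045 \left(- \frac{1}{11}\right) - \frac{677163}{7}} = \sqrt{-95 - \frac{677163}{7}} = \sqrt{- \frac{677828}{7}} = \frac{2 i \sqrt{1186199}}{7} \approx 311.18 i$)
$- \frac{4823956}{-1428818} - U = - \frac{4823956}{-1428818} - \frac{2 i \sqrt{1186199}}{7} = \left(-4823956\right) \left(- \frac{1}{1428818}\right) - \frac{2 i \sqrt{1186199}}{7} = \frac{2411978}{714409} - \frac{2 i \sqrt{1186199}}{7}$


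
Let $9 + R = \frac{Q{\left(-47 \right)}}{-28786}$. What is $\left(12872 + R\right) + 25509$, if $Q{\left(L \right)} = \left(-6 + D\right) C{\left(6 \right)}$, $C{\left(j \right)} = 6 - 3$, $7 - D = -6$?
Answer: $\frac{1104576371}{28786} \approx 38372.0$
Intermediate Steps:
$D = 13$ ($D = 7 - -6 = 7 + 6 = 13$)
$C{\left(j \right)} = 3$
$Q{\left(L \right)} = 21$ ($Q{\left(L \right)} = \left(-6 + 13\right) 3 = 7 \cdot 3 = 21$)
$R = - \frac{259095}{28786}$ ($R = -9 + \frac{21}{-28786} = -9 + 21 \left(- \frac{1}{28786}\right) = -9 - \frac{21}{28786} = - \frac{259095}{28786} \approx -9.0007$)
$\left(12872 + R\right) + 25509 = \left(12872 - \frac{259095}{28786}\right) + 25509 = \frac{370274297}{28786} + 25509 = \frac{1104576371}{28786}$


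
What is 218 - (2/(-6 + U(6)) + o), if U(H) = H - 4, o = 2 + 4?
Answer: 425/2 ≈ 212.50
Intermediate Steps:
o = 6
U(H) = -4 + H
218 - (2/(-6 + U(6)) + o) = 218 - (2/(-6 + (-4 + 6)) + 6) = 218 - (2/(-6 + 2) + 6) = 218 - (2/(-4) + 6) = 218 - (2*(-¼) + 6) = 218 - (-½ + 6) = 218 - 1*11/2 = 218 - 11/2 = 425/2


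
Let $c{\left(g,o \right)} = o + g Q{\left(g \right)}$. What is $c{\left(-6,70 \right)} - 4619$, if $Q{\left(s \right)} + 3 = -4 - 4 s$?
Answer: $-4651$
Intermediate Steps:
$Q{\left(s \right)} = -7 - 4 s$ ($Q{\left(s \right)} = -3 - \left(4 + 4 s\right) = -7 - 4 s$)
$c{\left(g,o \right)} = o + g \left(-7 - 4 g\right)$
$c{\left(-6,70 \right)} - 4619 = \left(70 - - 6 \left(7 + 4 \left(-6\right)\right)\right) - 4619 = \left(70 - - 6 \left(7 - 24\right)\right) - 4619 = \left(70 - \left(-6\right) \left(-17\right)\right) - 4619 = \left(70 - 102\right) - 4619 = -32 - 4619 = -4651$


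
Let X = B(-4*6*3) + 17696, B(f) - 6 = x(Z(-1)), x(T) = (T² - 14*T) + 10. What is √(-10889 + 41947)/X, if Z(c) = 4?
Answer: √31058/17672 ≈ 0.0099724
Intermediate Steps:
x(T) = 10 + T² - 14*T
B(f) = -24 (B(f) = 6 + (10 + 4² - 14*4) = 6 + (10 + 16 - 56) = 6 - 30 = -24)
X = 17672 (X = -24 + 17696 = 17672)
√(-10889 + 41947)/X = √(-10889 + 41947)/17672 = √31058*(1/17672) = √31058/17672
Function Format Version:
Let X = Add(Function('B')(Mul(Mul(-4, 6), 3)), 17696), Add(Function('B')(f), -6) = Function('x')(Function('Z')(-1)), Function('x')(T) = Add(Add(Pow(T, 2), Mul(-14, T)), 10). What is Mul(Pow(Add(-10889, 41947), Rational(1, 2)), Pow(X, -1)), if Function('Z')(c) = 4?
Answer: Mul(Rational(1, 17672), Pow(31058, Rational(1, 2))) ≈ 0.0099724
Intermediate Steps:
Function('x')(T) = Add(10, Pow(T, 2), Mul(-14, T))
Function('B')(f) = -24 (Function('B')(f) = Add(6, Add(10, Pow(4, 2), Mul(-14, 4))) = Add(6, Add(10, 16, -56)) = Add(6, -30) = -24)
X = 17672 (X = Add(-24, 17696) = 17672)
Mul(Pow(Add(-10889, 41947), Rational(1, 2)), Pow(X, -1)) = Mul(Pow(Add(-10889, 41947), Rational(1, 2)), Pow(17672, -1)) = Mul(Pow(31058, Rational(1, 2)), Rational(1, 17672)) = Mul(Rational(1, 17672), Pow(31058, Rational(1, 2)))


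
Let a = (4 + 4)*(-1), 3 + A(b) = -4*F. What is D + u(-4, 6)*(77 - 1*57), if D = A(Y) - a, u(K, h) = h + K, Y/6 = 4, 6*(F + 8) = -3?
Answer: 79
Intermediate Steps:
F = -17/2 (F = -8 + (⅙)*(-3) = -8 - ½ = -17/2 ≈ -8.5000)
Y = 24 (Y = 6*4 = 24)
A(b) = 31 (A(b) = -3 - 4*(-17/2) = -3 + 34 = 31)
a = -8 (a = 8*(-1) = -8)
u(K, h) = K + h
D = 39 (D = 31 - 1*(-8) = 31 + 8 = 39)
D + u(-4, 6)*(77 - 1*57) = 39 + (-4 + 6)*(77 - 1*57) = 39 + 2*(77 - 57) = 39 + 2*20 = 39 + 40 = 79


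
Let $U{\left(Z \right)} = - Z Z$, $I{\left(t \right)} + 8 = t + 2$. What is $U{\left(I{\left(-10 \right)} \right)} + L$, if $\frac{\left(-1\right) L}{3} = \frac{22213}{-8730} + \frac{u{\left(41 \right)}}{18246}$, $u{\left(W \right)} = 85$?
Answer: $- \frac{11329883}{45615} \approx -248.38$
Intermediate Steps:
$I{\left(t \right)} = -6 + t$ ($I{\left(t \right)} = -8 + \left(t + 2\right) = -8 + \left(2 + t\right) = -6 + t$)
$L = \frac{347557}{45615}$ ($L = - 3 \left(\frac{22213}{-8730} + \frac{85}{18246}\right) = - 3 \left(22213 \left(- \frac{1}{8730}\right) + 85 \cdot \frac{1}{18246}\right) = - 3 \left(- \frac{229}{90} + \frac{85}{18246}\right) = \left(-3\right) \left(- \frac{347557}{136845}\right) = \frac{347557}{45615} \approx 7.6194$)
$U{\left(Z \right)} = - Z^{2}$
$U{\left(I{\left(-10 \right)} \right)} + L = - \left(-6 - 10\right)^{2} + \frac{347557}{45615} = - \left(-16\right)^{2} + \frac{347557}{45615} = \left(-1\right) 256 + \frac{347557}{45615} = -256 + \frac{347557}{45615} = - \frac{11329883}{45615}$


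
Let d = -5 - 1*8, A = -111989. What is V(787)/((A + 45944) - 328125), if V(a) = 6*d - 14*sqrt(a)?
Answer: 13/65695 + sqrt(787)/28155 ≈ 0.0011943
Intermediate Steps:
d = -13 (d = -5 - 8 = -13)
V(a) = -78 - 14*sqrt(a) (V(a) = 6*(-13) - 14*sqrt(a) = -78 - 14*sqrt(a))
V(787)/((A + 45944) - 328125) = (-78 - 14*sqrt(787))/((-111989 + 45944) - 328125) = (-78 - 14*sqrt(787))/(-66045 - 328125) = (-78 - 14*sqrt(787))/(-394170) = (-78 - 14*sqrt(787))*(-1/394170) = 13/65695 + sqrt(787)/28155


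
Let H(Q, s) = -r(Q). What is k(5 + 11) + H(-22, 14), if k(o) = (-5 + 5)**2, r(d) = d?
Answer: 22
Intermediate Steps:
H(Q, s) = -Q
k(o) = 0 (k(o) = 0**2 = 0)
k(5 + 11) + H(-22, 14) = 0 - 1*(-22) = 0 + 22 = 22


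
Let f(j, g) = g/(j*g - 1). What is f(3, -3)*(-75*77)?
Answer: -3465/2 ≈ -1732.5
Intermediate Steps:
f(j, g) = g/(-1 + g*j) (f(j, g) = g/(g*j - 1) = g/(-1 + g*j))
f(3, -3)*(-75*77) = (-3/(-1 - 3*3))*(-75*77) = -3/(-1 - 9)*(-5775) = -3/(-10)*(-5775) = -3*(-⅒)*(-5775) = (3/10)*(-5775) = -3465/2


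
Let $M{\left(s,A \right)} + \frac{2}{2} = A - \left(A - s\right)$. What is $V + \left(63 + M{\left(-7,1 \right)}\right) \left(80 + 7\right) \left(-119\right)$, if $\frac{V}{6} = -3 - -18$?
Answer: $-569325$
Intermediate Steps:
$M{\left(s,A \right)} = -1 + s$ ($M{\left(s,A \right)} = -1 + \left(A - \left(A - s\right)\right) = -1 + s$)
$V = 90$ ($V = 6 \left(-3 - -18\right) = 6 \left(-3 + 18\right) = 6 \cdot 15 = 90$)
$V + \left(63 + M{\left(-7,1 \right)}\right) \left(80 + 7\right) \left(-119\right) = 90 + \left(63 - 8\right) \left(80 + 7\right) \left(-119\right) = 90 + \left(63 - 8\right) 87 \left(-119\right) = 90 + 55 \cdot 87 \left(-119\right) = 90 + 4785 \left(-119\right) = 90 - 569415 = -569325$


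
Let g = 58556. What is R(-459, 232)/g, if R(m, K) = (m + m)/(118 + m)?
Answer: 459/9983798 ≈ 4.5975e-5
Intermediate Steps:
R(m, K) = 2*m/(118 + m) (R(m, K) = (2*m)/(118 + m) = 2*m/(118 + m))
R(-459, 232)/g = (2*(-459)/(118 - 459))/58556 = (2*(-459)/(-341))*(1/58556) = (2*(-459)*(-1/341))*(1/58556) = (918/341)*(1/58556) = 459/9983798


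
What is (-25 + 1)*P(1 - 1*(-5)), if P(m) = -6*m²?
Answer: 5184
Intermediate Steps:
(-25 + 1)*P(1 - 1*(-5)) = (-25 + 1)*(-6*(1 - 1*(-5))²) = -(-144)*(1 + 5)² = -(-144)*6² = -(-144)*36 = -24*(-216) = 5184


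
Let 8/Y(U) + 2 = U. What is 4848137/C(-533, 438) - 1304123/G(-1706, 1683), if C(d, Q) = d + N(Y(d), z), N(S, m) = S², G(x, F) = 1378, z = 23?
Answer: -2111146957033753/210224732458 ≈ -10042.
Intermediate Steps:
Y(U) = 8/(-2 + U)
C(d, Q) = d + 64/(-2 + d)² (C(d, Q) = d + (8/(-2 + d))² = d + 64/(-2 + d)²)
4848137/C(-533, 438) - 1304123/G(-1706, 1683) = 4848137/(-533 + 64/(-2 - 533)²) - 1304123/1378 = 4848137/(-533 + 64/(-535)²) - 1304123*1/1378 = 4848137/(-533 + 64*(1/286225)) - 1304123/1378 = 4848137/(-533 + 64/286225) - 1304123/1378 = 4848137/(-152557861/286225) - 1304123/1378 = 4848137*(-286225/152557861) - 1304123/1378 = -1387658012825/152557861 - 1304123/1378 = -2111146957033753/210224732458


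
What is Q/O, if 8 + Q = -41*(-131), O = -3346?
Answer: -5363/3346 ≈ -1.6028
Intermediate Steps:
Q = 5363 (Q = -8 - 41*(-131) = -8 + 5371 = 5363)
Q/O = 5363/(-3346) = 5363*(-1/3346) = -5363/3346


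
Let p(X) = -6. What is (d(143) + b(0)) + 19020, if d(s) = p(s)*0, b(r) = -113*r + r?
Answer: 19020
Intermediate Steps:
b(r) = -112*r
d(s) = 0 (d(s) = -6*0 = 0)
(d(143) + b(0)) + 19020 = (0 - 112*0) + 19020 = (0 + 0) + 19020 = 0 + 19020 = 19020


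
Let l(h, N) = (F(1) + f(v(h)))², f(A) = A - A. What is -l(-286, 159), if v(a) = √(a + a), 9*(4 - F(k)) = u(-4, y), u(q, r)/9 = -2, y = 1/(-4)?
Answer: -36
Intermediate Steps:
y = -¼ ≈ -0.25000
u(q, r) = -18 (u(q, r) = 9*(-2) = -18)
F(k) = 6 (F(k) = 4 - ⅑*(-18) = 4 + 2 = 6)
v(a) = √2*√a (v(a) = √(2*a) = √2*√a)
f(A) = 0
l(h, N) = 36 (l(h, N) = (6 + 0)² = 6² = 36)
-l(-286, 159) = -1*36 = -36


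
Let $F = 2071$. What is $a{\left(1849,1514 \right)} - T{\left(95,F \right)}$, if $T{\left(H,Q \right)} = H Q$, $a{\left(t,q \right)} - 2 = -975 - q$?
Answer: $-199232$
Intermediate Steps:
$a{\left(t,q \right)} = -973 - q$ ($a{\left(t,q \right)} = 2 - \left(975 + q\right) = -973 - q$)
$a{\left(1849,1514 \right)} - T{\left(95,F \right)} = \left(-973 - 1514\right) - 95 \cdot 2071 = \left(-973 - 1514\right) - 196745 = -2487 - 196745 = -199232$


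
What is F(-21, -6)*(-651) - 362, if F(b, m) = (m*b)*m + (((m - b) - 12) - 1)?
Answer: 490492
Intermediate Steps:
F(b, m) = -13 + m - b + b*m**2 (F(b, m) = (b*m)*m + ((-12 + m - b) - 1) = b*m**2 + (-13 + m - b) = -13 + m - b + b*m**2)
F(-21, -6)*(-651) - 362 = (-13 - 6 - 1*(-21) - 21*(-6)**2)*(-651) - 362 = (-13 - 6 + 21 - 21*36)*(-651) - 362 = (-13 - 6 + 21 - 756)*(-651) - 362 = -754*(-651) - 362 = 490854 - 362 = 490492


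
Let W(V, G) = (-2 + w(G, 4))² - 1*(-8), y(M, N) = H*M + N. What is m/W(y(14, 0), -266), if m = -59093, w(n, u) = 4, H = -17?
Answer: -59093/12 ≈ -4924.4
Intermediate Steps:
y(M, N) = N - 17*M (y(M, N) = -17*M + N = N - 17*M)
W(V, G) = 12 (W(V, G) = (-2 + 4)² - 1*(-8) = 2² + 8 = 4 + 8 = 12)
m/W(y(14, 0), -266) = -59093/12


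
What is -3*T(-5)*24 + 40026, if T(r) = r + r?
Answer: 40746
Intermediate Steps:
T(r) = 2*r
-3*T(-5)*24 + 40026 = -6*(-5)*24 + 40026 = -3*(-10)*24 + 40026 = 30*24 + 40026 = 720 + 40026 = 40746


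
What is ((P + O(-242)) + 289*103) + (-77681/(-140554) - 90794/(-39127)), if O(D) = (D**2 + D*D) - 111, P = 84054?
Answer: 115409027968397/499950578 ≈ 2.3084e+5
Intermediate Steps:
O(D) = -111 + 2*D**2 (O(D) = (D**2 + D**2) - 111 = 2*D**2 - 111 = -111 + 2*D**2)
((P + O(-242)) + 289*103) + (-77681/(-140554) - 90794/(-39127)) = ((84054 + (-111 + 2*(-242)**2)) + 289*103) + (-77681/(-140554) - 90794/(-39127)) = ((84054 + (-111 + 2*58564)) + 29767) + (-77681*(-1/140554) - 90794*(-1/39127)) = ((84054 + (-111 + 117128)) + 29767) + (77681/140554 + 8254/3557) = ((84054 + 117017) + 29767) + 1436444033/499950578 = (201071 + 29767) + 1436444033/499950578 = 230838 + 1436444033/499950578 = 115409027968397/499950578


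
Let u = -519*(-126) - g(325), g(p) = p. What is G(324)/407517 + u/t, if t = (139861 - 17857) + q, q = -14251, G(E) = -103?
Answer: 26505625114/43911179301 ≈ 0.60362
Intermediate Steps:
u = 65069 (u = -519*(-126) - 1*325 = 65394 - 325 = 65069)
t = 107753 (t = (139861 - 17857) - 14251 = 122004 - 14251 = 107753)
G(324)/407517 + u/t = -103/407517 + 65069/107753 = 26505625114/43911179301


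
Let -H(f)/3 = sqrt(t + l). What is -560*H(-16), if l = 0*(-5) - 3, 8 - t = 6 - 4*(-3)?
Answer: 1680*I*sqrt(13) ≈ 6057.3*I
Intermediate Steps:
t = -10 (t = 8 - (6 - 4*(-3)) = 8 - (6 + 12) = 8 - 1*18 = 8 - 18 = -10)
l = -3 (l = 0 - 3 = -3)
H(f) = -3*I*sqrt(13) (H(f) = -3*sqrt(-10 - 3) = -3*I*sqrt(13))
-560*H(-16) = -(-1680)*I*sqrt(13) = 1680*I*sqrt(13)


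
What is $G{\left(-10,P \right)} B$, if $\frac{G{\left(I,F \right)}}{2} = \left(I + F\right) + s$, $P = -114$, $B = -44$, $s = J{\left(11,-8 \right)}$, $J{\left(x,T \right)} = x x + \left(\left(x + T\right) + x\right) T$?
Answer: $10120$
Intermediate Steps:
$J{\left(x,T \right)} = x^{2} + T \left(T + 2 x\right)$ ($J{\left(x,T \right)} = x^{2} + \left(\left(T + x\right) + x\right) T = x^{2} + \left(T + 2 x\right) T = x^{2} + T \left(T + 2 x\right)$)
$s = 9$ ($s = \left(-8\right)^{2} + 11^{2} + 2 \left(-8\right) 11 = 64 + 121 - 176 = 9$)
$G{\left(I,F \right)} = 18 + 2 F + 2 I$ ($G{\left(I,F \right)} = 2 \left(\left(I + F\right) + 9\right) = 2 \left(\left(F + I\right) + 9\right) = 2 \left(9 + F + I\right) = 18 + 2 F + 2 I$)
$G{\left(-10,P \right)} B = \left(18 + 2 \left(-114\right) + 2 \left(-10\right)\right) \left(-44\right) = \left(18 - 228 - 20\right) \left(-44\right) = \left(-230\right) \left(-44\right) = 10120$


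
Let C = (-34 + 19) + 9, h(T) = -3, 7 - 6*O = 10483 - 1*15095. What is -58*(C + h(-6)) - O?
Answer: -1487/6 ≈ -247.83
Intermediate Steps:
O = 4619/6 (O = 7/6 - (10483 - 1*15095)/6 = 7/6 - (10483 - 15095)/6 = 7/6 - 1/6*(-4612) = 7/6 + 2306/3 = 4619/6 ≈ 769.83)
C = -6 (C = -15 + 9 = -6)
-58*(C + h(-6)) - O = -58*(-6 - 3) - 1*4619/6 = -58*(-9) - 4619/6 = 522 - 4619/6 = -1487/6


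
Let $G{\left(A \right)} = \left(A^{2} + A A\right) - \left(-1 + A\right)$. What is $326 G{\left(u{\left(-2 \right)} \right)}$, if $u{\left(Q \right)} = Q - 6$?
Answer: $44662$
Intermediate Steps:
$u{\left(Q \right)} = -6 + Q$ ($u{\left(Q \right)} = Q - 6 = -6 + Q$)
$G{\left(A \right)} = 1 - A + 2 A^{2}$ ($G{\left(A \right)} = \left(A^{2} + A^{2}\right) - \left(-1 + A\right) = 2 A^{2} - \left(-1 + A\right) = 1 - A + 2 A^{2}$)
$326 G{\left(u{\left(-2 \right)} \right)} = 326 \left(1 - \left(-6 - 2\right) + 2 \left(-6 - 2\right)^{2}\right) = 326 \left(1 - -8 + 2 \left(-8\right)^{2}\right) = 326 \left(1 + 8 + 2 \cdot 64\right) = 326 \left(1 + 8 + 128\right) = 326 \cdot 137 = 44662$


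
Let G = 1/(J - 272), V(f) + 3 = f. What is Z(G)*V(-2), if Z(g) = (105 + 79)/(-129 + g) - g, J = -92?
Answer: 121661535/17092348 ≈ 7.1179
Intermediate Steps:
V(f) = -3 + f
G = -1/364 (G = 1/(-92 - 272) = 1/(-364) = -1/364 ≈ -0.0027473)
Z(g) = -g + 184/(-129 + g) (Z(g) = 184/(-129 + g) - g = -g + 184/(-129 + g))
Z(G)*V(-2) = ((184 - (-1/364)**2 + 129*(-1/364))/(-129 - 1/364))*(-3 - 2) = ((184 - 1*1/132496 - 129/364)/(-46957/364))*(-5) = -364*(184 - 1/132496 - 129/364)/46957*(-5) = -364/46957*24332307/132496*(-5) = -24332307/17092348*(-5) = 121661535/17092348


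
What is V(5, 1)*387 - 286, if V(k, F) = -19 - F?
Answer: -8026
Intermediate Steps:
V(5, 1)*387 - 286 = (-19 - 1*1)*387 - 286 = (-19 - 1)*387 - 286 = -20*387 - 286 = -7740 - 286 = -8026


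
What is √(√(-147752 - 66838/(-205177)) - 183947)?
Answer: √(-7743727471665563 + 205177*I*√6219991077942082)/205177 ≈ 0.44812 + 428.89*I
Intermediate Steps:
√(√(-147752 - 66838/(-205177)) - 183947) = √(√(-147752 - 66838*(-1/205177)) - 183947) = √(√(-147752 + 66838/205177) - 183947) = √(√(-30315245266/205177) - 183947) = √(I*√6219991077942082/205177 - 183947) = √(-183947 + I*√6219991077942082/205177)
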